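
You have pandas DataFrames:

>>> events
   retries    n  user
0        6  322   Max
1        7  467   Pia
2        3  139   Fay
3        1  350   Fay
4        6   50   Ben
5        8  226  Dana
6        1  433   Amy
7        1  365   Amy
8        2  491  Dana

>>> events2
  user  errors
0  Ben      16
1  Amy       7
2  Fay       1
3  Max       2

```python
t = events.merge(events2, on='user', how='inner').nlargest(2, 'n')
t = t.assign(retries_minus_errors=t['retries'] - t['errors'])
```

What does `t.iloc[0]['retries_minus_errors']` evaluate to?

merge on 'user' (how='inner') → 6 rows:
   retries    n user  errors
0        6  322  Max       2
1        3  139  Fay       1
2        1  350  Fay       1
3        6   50  Ben      16
4        1  433  Amy       7
5        1  365  Amy       7
take 2 rows with largest n:
   retries    n user  errors
4        1  433  Amy       7
5        1  365  Amy       7
add column retries_minus_errors = t['retries'] - t['errors']:
   retries    n user  errors  retries_minus_errors
4        1  433  Amy       7                    -6
5        1  365  Amy       7                    -6

-6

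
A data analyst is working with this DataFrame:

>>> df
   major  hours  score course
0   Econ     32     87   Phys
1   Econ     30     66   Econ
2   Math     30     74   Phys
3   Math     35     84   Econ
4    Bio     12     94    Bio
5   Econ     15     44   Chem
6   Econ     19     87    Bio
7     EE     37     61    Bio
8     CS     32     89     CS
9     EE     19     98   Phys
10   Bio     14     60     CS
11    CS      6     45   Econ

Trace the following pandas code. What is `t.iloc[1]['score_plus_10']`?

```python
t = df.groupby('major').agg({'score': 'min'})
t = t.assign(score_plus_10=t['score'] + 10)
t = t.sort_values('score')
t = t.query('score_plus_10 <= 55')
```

55

group by major, min of score:
       score
major       
Bio       60
CS        45
EE        61
Econ      44
Math      74
add column score_plus_10 = t['score'] + 10:
       score  score_plus_10
major                      
Bio       60             70
CS        45             55
EE        61             71
Econ      44             54
Math      74             84
sort by score:
       score  score_plus_10
major                      
Econ      44             54
CS        45             55
Bio       60             70
EE        61             71
Math      74             84
filter rows where score_plus_10 <= 55:
       score  score_plus_10
major                      
Econ      44             54
CS        45             55
Hence 55.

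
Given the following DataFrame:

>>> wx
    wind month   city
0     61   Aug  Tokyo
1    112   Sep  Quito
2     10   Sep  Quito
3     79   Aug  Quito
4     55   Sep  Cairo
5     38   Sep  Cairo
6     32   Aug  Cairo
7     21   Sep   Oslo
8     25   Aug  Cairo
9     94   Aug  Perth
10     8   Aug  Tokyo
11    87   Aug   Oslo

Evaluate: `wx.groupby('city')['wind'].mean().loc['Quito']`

67.0

group by city, mean of wind:
city
Cairo    37.5
Oslo     54.0
Perth    94.0
Quito    67.0
Tokyo    34.5
Name: wind, dtype: float64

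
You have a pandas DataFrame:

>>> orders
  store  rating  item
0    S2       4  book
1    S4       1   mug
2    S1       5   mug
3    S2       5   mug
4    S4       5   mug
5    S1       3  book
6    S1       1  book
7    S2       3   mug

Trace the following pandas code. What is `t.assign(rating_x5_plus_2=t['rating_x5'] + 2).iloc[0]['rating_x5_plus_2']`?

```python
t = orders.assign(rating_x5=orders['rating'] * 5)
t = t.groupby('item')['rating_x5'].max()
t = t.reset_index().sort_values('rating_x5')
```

22

add column rating_x5 = orders['rating'] * 5:
  store  rating  item  rating_x5
0    S2       4  book         20
1    S4       1   mug          5
2    S1       5   mug         25
3    S2       5   mug         25
4    S4       5   mug         25
5    S1       3  book         15
6    S1       1  book          5
7    S2       3   mug         15
group by item, max of rating_x5:
item
book    20
mug     25
Name: rating_x5, dtype: int64
reset_index():
   item  rating_x5
0  book         20
1   mug         25
sort by rating_x5:
   item  rating_x5
0  book         20
1   mug         25
add column rating_x5_plus_2 = t['rating_x5'] + 2:
   item  rating_x5  rating_x5_plus_2
0  book         20                22
1   mug         25                27
Hence 22.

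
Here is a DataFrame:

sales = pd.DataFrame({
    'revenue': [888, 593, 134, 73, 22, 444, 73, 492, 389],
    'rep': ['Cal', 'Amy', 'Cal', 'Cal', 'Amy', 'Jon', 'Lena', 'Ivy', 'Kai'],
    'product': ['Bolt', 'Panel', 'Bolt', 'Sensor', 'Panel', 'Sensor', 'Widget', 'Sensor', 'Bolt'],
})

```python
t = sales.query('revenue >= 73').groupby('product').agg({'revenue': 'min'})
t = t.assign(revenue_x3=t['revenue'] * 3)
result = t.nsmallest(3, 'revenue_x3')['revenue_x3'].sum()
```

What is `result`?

840

filter rows where revenue >= 73:
   revenue   rep product
0      888   Cal    Bolt
1      593   Amy   Panel
2      134   Cal    Bolt
3       73   Cal  Sensor
5      444   Jon  Sensor
6       73  Lena  Widget
7      492   Ivy  Sensor
8      389   Kai    Bolt
group by product, min of revenue:
         revenue
product         
Bolt         134
Panel        593
Sensor        73
Widget        73
add column revenue_x3 = t['revenue'] * 3:
         revenue  revenue_x3
product                     
Bolt         134         402
Panel        593        1779
Sensor        73         219
Widget        73         219
take 3 rows with smallest revenue_x3:
         revenue  revenue_x3
product                     
Sensor        73         219
Widget        73         219
Bolt         134         402
Taking the sum of column 'revenue_x3' gives 840.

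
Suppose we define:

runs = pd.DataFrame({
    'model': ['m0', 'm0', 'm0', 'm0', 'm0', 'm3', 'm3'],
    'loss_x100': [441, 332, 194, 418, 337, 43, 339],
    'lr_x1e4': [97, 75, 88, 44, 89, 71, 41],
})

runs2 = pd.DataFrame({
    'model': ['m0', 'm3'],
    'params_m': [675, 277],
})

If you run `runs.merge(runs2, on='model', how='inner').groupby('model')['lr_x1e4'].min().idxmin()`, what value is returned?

m3

merge on 'model' (how='inner') → 7 rows:
  model  loss_x100  lr_x1e4  params_m
0    m0        441       97       675
1    m0        332       75       675
2    m0        194       88       675
3    m0        418       44       675
4    m0        337       89       675
5    m3         43       71       277
6    m3        339       41       277
group by model, min of lr_x1e4:
model
m0    44
m3    41
Name: lr_x1e4, dtype: int64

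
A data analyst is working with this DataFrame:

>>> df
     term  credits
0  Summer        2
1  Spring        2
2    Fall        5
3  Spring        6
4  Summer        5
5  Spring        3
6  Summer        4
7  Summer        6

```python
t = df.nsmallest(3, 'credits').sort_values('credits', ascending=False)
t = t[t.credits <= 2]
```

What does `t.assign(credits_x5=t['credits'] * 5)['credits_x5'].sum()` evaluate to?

take 3 rows with smallest credits:
     term  credits
0  Summer        2
1  Spring        2
5  Spring        3
sort by credits descending:
     term  credits
5  Spring        3
0  Summer        2
1  Spring        2
filter rows where credits <= 2:
     term  credits
0  Summer        2
1  Spring        2
add column credits_x5 = t['credits'] * 5:
     term  credits  credits_x5
0  Summer        2          10
1  Spring        2          10
So sum() = 20.

20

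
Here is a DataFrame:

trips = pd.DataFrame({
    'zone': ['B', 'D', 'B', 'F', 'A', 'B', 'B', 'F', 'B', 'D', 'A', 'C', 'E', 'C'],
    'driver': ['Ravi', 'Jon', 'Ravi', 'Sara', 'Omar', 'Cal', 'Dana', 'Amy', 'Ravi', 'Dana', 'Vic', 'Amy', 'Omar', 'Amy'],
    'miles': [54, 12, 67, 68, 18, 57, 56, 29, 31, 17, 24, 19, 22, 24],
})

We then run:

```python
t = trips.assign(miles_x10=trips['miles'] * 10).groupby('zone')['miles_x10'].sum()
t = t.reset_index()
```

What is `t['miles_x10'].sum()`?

add column miles_x10 = trips['miles'] * 10:
   zone driver  miles  miles_x10
0     B   Ravi     54        540
1     D    Jon     12        120
2     B   Ravi     67        670
3     F   Sara     68        680
4     A   Omar     18        180
5     B    Cal     57        570
6     B   Dana     56        560
7     F    Amy     29        290
8     B   Ravi     31        310
9     D   Dana     17        170
10    A    Vic     24        240
11    C    Amy     19        190
12    E   Omar     22        220
13    C    Amy     24        240
group by zone, sum of miles_x10:
zone
A     420
B    2650
C     430
D     290
E     220
F     970
Name: miles_x10, dtype: int64
reset_index():
  zone  miles_x10
0    A        420
1    B       2650
2    C        430
3    D        290
4    E        220
5    F        970

4980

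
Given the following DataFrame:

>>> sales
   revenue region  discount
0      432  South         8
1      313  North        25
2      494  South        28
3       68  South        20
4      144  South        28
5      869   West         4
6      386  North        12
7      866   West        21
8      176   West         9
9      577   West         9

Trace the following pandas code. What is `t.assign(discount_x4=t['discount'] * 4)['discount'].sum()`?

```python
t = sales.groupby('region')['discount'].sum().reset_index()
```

164

group by region, sum of discount:
region
North    37
South    84
West     43
Name: discount, dtype: int64
reset_index():
  region  discount
0  North        37
1  South        84
2   West        43
add column discount_x4 = t['discount'] * 4:
  region  discount  discount_x4
0  North        37          148
1  South        84          336
2   West        43          172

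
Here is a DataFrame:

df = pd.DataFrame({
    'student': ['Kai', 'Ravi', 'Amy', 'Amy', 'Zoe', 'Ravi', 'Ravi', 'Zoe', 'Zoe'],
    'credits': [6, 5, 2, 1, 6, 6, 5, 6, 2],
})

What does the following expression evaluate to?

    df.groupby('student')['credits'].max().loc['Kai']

group by student, max of credits:
student
Amy     2
Kai     6
Ravi    6
Zoe     6
Name: credits, dtype: int64
Taking the value at index 'Kai' gives 6.

6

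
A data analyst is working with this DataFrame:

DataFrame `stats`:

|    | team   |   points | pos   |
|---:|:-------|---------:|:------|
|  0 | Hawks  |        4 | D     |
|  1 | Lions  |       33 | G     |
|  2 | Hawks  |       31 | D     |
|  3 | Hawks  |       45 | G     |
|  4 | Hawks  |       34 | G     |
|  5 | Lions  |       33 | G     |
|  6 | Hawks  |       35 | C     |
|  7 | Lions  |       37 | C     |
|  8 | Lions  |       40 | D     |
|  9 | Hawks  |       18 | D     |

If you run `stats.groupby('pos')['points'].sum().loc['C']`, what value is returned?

group by pos, sum of points:
pos
C     72
D     93
G    145
Name: points, dtype: int64
Taking the value at index 'C' gives 72.

72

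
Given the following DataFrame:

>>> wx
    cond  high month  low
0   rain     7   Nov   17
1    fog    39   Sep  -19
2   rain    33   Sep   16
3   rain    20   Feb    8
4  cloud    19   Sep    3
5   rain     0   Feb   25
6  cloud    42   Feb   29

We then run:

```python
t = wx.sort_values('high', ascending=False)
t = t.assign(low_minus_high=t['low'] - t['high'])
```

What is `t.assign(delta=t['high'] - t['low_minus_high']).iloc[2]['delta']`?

50

sort by high descending:
    cond  high month  low
6  cloud    42   Feb   29
1    fog    39   Sep  -19
2   rain    33   Sep   16
3   rain    20   Feb    8
4  cloud    19   Sep    3
0   rain     7   Nov   17
5   rain     0   Feb   25
add column low_minus_high = t['low'] - t['high']:
    cond  high month  low  low_minus_high
6  cloud    42   Feb   29             -13
1    fog    39   Sep  -19             -58
2   rain    33   Sep   16             -17
3   rain    20   Feb    8             -12
4  cloud    19   Sep    3             -16
0   rain     7   Nov   17              10
5   rain     0   Feb   25              25
add column delta = t['high'] - t['low_minus_high']:
    cond  high month  low  low_minus_high  delta
6  cloud    42   Feb   29             -13     55
1    fog    39   Sep  -19             -58     97
2   rain    33   Sep   16             -17     50
3   rain    20   Feb    8             -12     32
4  cloud    19   Sep    3             -16     35
0   rain     7   Nov   17              10     -3
5   rain     0   Feb   25              25    -25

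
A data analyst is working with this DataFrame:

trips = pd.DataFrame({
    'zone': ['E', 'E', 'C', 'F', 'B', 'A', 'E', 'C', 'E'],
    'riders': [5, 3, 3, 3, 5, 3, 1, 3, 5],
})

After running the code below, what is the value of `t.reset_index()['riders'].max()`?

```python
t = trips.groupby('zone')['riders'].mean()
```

5.0

group by zone, mean of riders:
zone
A    3.0
B    5.0
C    3.0
E    3.5
F    3.0
Name: riders, dtype: float64
reset_index():
  zone  riders
0    A     3.0
1    B     5.0
2    C     3.0
3    E     3.5
4    F     3.0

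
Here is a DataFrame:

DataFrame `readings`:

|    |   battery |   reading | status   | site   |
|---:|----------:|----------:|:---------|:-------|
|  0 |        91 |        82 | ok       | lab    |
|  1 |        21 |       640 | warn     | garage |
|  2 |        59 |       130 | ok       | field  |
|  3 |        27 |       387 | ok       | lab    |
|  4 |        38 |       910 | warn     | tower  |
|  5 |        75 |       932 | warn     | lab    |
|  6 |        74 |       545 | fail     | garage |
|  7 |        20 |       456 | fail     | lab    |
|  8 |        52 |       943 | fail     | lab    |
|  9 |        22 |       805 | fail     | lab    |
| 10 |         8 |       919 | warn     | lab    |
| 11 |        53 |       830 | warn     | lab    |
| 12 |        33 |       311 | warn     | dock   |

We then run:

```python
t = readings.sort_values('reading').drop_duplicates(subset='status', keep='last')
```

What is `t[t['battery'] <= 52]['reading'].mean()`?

665.0

sort by reading:
    battery  reading status    site
0        91       82     ok     lab
2        59      130     ok   field
12       33      311   warn    dock
3        27      387     ok     lab
7        20      456   fail     lab
6        74      545   fail  garage
1        21      640   warn  garage
9        22      805   fail     lab
11       53      830   warn     lab
4        38      910   warn   tower
10        8      919   warn     lab
5        75      932   warn     lab
8        52      943   fail     lab
drop duplicate status (keep=last):
   battery  reading status site
3       27      387     ok  lab
5       75      932   warn  lab
8       52      943   fail  lab
filter rows where battery <= 52:
   battery  reading status site
3       27      387     ok  lab
8       52      943   fail  lab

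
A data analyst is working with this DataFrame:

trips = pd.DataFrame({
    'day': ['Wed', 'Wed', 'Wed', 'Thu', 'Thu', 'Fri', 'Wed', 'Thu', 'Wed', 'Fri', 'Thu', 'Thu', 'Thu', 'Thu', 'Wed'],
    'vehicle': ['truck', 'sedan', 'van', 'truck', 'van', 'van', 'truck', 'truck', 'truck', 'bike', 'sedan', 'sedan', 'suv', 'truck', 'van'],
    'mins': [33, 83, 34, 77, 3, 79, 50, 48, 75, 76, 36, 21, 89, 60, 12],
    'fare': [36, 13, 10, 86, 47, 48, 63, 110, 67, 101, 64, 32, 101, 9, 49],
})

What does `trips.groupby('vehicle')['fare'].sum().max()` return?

371

group by vehicle, sum of fare:
vehicle
bike     101
sedan    109
suv      101
truck    371
van      154
Name: fare, dtype: int64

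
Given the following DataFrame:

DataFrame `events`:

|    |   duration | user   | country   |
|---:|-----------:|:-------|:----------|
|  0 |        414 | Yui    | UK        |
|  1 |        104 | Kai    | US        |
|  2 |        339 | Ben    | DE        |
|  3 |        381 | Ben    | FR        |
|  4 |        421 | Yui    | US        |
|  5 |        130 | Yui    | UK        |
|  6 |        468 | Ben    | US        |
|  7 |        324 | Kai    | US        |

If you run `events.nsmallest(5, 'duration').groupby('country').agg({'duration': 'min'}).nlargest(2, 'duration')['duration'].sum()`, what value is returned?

take 5 rows with smallest duration:
   duration user country
1       104  Kai      US
5       130  Yui      UK
7       324  Kai      US
2       339  Ben      DE
3       381  Ben      FR
group by country, min of duration:
         duration
country          
DE            339
FR            381
UK            130
US            104
take 2 rows with largest duration:
         duration
country          
FR            381
DE            339

720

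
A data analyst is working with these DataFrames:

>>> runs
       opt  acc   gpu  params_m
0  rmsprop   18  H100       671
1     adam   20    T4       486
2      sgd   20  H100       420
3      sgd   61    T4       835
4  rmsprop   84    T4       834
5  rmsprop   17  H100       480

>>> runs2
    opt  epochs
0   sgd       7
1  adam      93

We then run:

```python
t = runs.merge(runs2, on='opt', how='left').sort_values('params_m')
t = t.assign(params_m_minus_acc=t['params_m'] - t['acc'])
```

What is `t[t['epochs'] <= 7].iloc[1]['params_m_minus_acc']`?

774

merge on 'opt' (how='left') → 6 rows:
       opt  acc   gpu  params_m  epochs
0  rmsprop   18  H100       671     NaN
1     adam   20    T4       486    93.0
2      sgd   20  H100       420     7.0
3      sgd   61    T4       835     7.0
4  rmsprop   84    T4       834     NaN
5  rmsprop   17  H100       480     NaN
sort by params_m:
       opt  acc   gpu  params_m  epochs
2      sgd   20  H100       420     7.0
5  rmsprop   17  H100       480     NaN
1     adam   20    T4       486    93.0
0  rmsprop   18  H100       671     NaN
4  rmsprop   84    T4       834     NaN
3      sgd   61    T4       835     7.0
add column params_m_minus_acc = t['params_m'] - t['acc']:
       opt  acc   gpu  params_m  epochs  params_m_minus_acc
2      sgd   20  H100       420     7.0                 400
5  rmsprop   17  H100       480     NaN                 463
1     adam   20    T4       486    93.0                 466
0  rmsprop   18  H100       671     NaN                 653
4  rmsprop   84    T4       834     NaN                 750
3      sgd   61    T4       835     7.0                 774
filter rows where epochs <= 7:
   opt  acc   gpu  params_m  epochs  params_m_minus_acc
2  sgd   20  H100       420     7.0                 400
3  sgd   61    T4       835     7.0                 774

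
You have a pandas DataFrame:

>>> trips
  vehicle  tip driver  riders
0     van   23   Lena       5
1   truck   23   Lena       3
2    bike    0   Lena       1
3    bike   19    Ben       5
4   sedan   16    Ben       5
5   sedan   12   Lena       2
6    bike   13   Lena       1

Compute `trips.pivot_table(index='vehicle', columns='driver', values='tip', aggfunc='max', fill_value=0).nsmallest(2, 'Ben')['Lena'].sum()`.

46

pivot: rows=vehicle, cols=driver, max(tip):
driver   Ben  Lena
vehicle           
bike      19    13
sedan     16    12
truck      0    23
van        0    23
take 2 rows with smallest Ben:
driver   Ben  Lena
vehicle           
truck      0    23
van        0    23
The sum of column 'Lena' is 46.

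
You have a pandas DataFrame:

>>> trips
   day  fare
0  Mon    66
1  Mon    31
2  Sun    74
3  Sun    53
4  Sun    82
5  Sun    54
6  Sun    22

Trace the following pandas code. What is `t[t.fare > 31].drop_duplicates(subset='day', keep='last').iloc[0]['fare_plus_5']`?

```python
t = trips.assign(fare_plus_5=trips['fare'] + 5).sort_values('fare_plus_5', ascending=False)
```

add column fare_plus_5 = trips['fare'] + 5:
   day  fare  fare_plus_5
0  Mon    66           71
1  Mon    31           36
2  Sun    74           79
3  Sun    53           58
4  Sun    82           87
5  Sun    54           59
6  Sun    22           27
sort by fare_plus_5 descending:
   day  fare  fare_plus_5
4  Sun    82           87
2  Sun    74           79
0  Mon    66           71
5  Sun    54           59
3  Sun    53           58
1  Mon    31           36
6  Sun    22           27
filter rows where fare > 31:
   day  fare  fare_plus_5
4  Sun    82           87
2  Sun    74           79
0  Mon    66           71
5  Sun    54           59
3  Sun    53           58
drop duplicate day (keep=last):
   day  fare  fare_plus_5
0  Mon    66           71
3  Sun    53           58
The value at position 0, column 'fare_plus_5' is 71.

71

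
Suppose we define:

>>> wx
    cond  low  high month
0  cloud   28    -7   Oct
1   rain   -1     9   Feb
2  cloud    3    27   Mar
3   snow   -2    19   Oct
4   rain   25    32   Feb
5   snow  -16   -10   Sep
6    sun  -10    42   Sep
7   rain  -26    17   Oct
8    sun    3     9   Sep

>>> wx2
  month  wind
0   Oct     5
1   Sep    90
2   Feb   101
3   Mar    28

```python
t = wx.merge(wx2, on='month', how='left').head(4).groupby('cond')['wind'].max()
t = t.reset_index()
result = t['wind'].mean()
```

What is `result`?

merge on 'month' (how='left') → 9 rows:
    cond  low  high month  wind
0  cloud   28    -7   Oct     5
1   rain   -1     9   Feb   101
2  cloud    3    27   Mar    28
3   snow   -2    19   Oct     5
4   rain   25    32   Feb   101
5   snow  -16   -10   Sep    90
6    sun  -10    42   Sep    90
7   rain  -26    17   Oct     5
8    sun    3     9   Sep    90
take first 4 rows:
    cond  low  high month  wind
0  cloud   28    -7   Oct     5
1   rain   -1     9   Feb   101
2  cloud    3    27   Mar    28
3   snow   -2    19   Oct     5
group by cond, max of wind:
cond
cloud     28
rain     101
snow       5
Name: wind, dtype: int64
reset_index():
    cond  wind
0  cloud    28
1   rain   101
2   snow     5
Taking the mean of column 'wind' gives 44.6666666667.

44.6666666667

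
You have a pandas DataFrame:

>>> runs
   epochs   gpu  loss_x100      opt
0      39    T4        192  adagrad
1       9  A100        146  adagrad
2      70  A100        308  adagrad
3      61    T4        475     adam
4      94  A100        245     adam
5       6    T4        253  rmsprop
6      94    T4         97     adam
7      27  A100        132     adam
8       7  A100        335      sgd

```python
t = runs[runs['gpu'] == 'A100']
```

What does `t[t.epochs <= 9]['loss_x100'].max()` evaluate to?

filter rows where gpu == 'A100':
   epochs   gpu  loss_x100      opt
1       9  A100        146  adagrad
2      70  A100        308  adagrad
4      94  A100        245     adam
7      27  A100        132     adam
8       7  A100        335      sgd
filter rows where epochs <= 9:
   epochs   gpu  loss_x100      opt
1       9  A100        146  adagrad
8       7  A100        335      sgd

335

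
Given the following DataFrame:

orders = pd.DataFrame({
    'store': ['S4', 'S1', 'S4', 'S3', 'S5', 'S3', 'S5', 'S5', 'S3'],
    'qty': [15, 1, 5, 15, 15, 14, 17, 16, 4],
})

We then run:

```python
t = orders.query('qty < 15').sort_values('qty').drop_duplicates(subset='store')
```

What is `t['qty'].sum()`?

10

filter rows where qty < 15:
  store  qty
1    S1    1
2    S4    5
5    S3   14
8    S3    4
sort by qty:
  store  qty
1    S1    1
8    S3    4
2    S4    5
5    S3   14
drop duplicate store (keep=first):
  store  qty
1    S1    1
8    S3    4
2    S4    5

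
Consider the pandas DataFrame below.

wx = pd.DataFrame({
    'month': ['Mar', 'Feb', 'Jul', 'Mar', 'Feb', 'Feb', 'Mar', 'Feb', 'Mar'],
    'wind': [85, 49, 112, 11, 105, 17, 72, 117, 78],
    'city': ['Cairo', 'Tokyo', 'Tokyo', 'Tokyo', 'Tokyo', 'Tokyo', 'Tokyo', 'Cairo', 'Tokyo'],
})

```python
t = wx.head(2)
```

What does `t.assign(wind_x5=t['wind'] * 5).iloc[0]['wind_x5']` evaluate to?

425

take first 2 rows:
  month  wind   city
0   Mar    85  Cairo
1   Feb    49  Tokyo
add column wind_x5 = t['wind'] * 5:
  month  wind   city  wind_x5
0   Mar    85  Cairo      425
1   Feb    49  Tokyo      245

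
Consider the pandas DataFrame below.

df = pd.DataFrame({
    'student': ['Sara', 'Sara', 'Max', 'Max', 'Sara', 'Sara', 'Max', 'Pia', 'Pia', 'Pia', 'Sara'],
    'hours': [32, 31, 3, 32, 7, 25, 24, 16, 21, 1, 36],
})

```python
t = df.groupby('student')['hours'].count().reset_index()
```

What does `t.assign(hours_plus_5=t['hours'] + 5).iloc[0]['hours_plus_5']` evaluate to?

group by student, count of hours:
student
Max     3
Pia     3
Sara    5
Name: hours, dtype: int64
reset_index():
  student  hours
0     Max      3
1     Pia      3
2    Sara      5
add column hours_plus_5 = t['hours'] + 5:
  student  hours  hours_plus_5
0     Max      3             8
1     Pia      3             8
2    Sara      5            10

8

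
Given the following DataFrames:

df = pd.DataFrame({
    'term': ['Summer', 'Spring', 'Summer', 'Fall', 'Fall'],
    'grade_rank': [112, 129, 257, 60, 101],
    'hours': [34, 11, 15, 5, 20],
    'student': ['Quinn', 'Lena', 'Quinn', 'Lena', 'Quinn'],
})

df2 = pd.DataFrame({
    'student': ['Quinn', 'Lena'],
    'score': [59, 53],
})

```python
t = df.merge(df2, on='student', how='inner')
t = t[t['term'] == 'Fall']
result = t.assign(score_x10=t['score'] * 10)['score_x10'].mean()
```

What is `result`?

merge on 'student' (how='inner') → 5 rows:
     term  grade_rank  hours student  score
0  Summer         112     34   Quinn     59
1  Spring         129     11    Lena     53
2  Summer         257     15   Quinn     59
3    Fall          60      5    Lena     53
4    Fall         101     20   Quinn     59
filter rows where term == 'Fall':
   term  grade_rank  hours student  score
3  Fall          60      5    Lena     53
4  Fall         101     20   Quinn     59
add column score_x10 = t['score'] * 10:
   term  grade_rank  hours student  score  score_x10
3  Fall          60      5    Lena     53        530
4  Fall         101     20   Quinn     59        590
Taking the mean of column 'score_x10' gives 560.0.

560.0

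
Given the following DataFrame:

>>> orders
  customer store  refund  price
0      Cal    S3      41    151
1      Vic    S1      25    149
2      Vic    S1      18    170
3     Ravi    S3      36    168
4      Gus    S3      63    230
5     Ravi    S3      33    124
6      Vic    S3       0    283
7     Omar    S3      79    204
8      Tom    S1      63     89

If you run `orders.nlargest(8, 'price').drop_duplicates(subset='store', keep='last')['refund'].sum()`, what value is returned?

take 8 rows with largest price:
  customer store  refund  price
6      Vic    S3       0    283
4      Gus    S3      63    230
7     Omar    S3      79    204
2      Vic    S1      18    170
3     Ravi    S3      36    168
0      Cal    S3      41    151
1      Vic    S1      25    149
5     Ravi    S3      33    124
drop duplicate store (keep=last):
  customer store  refund  price
1      Vic    S1      25    149
5     Ravi    S3      33    124
Finally, sum of column 'refund' = 58.

58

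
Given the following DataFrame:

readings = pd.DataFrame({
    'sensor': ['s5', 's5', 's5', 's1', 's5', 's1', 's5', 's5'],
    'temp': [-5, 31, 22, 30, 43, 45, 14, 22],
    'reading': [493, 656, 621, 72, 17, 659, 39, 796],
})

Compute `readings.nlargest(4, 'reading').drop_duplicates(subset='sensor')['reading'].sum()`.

take 4 rows with largest reading:
  sensor  temp  reading
7     s5    22      796
5     s1    45      659
1     s5    31      656
2     s5    22      621
drop duplicate sensor (keep=first):
  sensor  temp  reading
7     s5    22      796
5     s1    45      659

1455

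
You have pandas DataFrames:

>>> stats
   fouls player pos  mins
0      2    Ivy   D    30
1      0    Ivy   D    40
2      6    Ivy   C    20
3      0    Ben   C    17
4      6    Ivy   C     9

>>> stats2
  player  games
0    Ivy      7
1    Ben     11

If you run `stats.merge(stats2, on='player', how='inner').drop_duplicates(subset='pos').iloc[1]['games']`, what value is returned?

merge on 'player' (how='inner') → 5 rows:
   fouls player pos  mins  games
0      2    Ivy   D    30      7
1      0    Ivy   D    40      7
2      6    Ivy   C    20      7
3      0    Ben   C    17     11
4      6    Ivy   C     9      7
drop duplicate pos (keep=first):
   fouls player pos  mins  games
0      2    Ivy   D    30      7
2      6    Ivy   C    20      7
value at position 1, column 'games' → 7

7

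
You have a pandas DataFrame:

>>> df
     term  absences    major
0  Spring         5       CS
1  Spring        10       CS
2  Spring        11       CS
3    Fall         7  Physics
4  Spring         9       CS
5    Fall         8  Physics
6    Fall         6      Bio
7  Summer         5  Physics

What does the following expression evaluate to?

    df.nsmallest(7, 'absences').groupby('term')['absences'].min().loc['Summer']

take 7 rows with smallest absences:
     term  absences    major
0  Spring         5       CS
7  Summer         5  Physics
6    Fall         6      Bio
3    Fall         7  Physics
5    Fall         8  Physics
4  Spring         9       CS
1  Spring        10       CS
group by term, min of absences:
term
Fall      6
Spring    5
Summer    5
Name: absences, dtype: int64
Taking the value at index 'Summer' gives 5.

5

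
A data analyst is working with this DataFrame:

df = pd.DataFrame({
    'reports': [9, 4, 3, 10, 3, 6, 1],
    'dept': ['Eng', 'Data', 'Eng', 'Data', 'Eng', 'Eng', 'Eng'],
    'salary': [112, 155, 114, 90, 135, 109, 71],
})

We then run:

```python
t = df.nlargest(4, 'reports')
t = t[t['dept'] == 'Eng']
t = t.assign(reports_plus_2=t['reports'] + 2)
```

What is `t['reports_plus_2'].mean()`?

9.5

take 4 rows with largest reports:
   reports  dept  salary
3       10  Data      90
0        9   Eng     112
5        6   Eng     109
1        4  Data     155
filter rows where dept == 'Eng':
   reports dept  salary
0        9  Eng     112
5        6  Eng     109
add column reports_plus_2 = t['reports'] + 2:
   reports dept  salary  reports_plus_2
0        9  Eng     112              11
5        6  Eng     109               8
Then the mean of column 'reports_plus_2': 9.5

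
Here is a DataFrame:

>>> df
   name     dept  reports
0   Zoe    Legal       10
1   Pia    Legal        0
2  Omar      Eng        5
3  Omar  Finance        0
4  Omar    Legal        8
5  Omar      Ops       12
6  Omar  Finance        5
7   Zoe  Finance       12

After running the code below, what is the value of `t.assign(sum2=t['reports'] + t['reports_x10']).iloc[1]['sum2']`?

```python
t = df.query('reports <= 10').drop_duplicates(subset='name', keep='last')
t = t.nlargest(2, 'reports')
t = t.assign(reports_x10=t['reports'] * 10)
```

filter rows where reports <= 10:
   name     dept  reports
0   Zoe    Legal       10
1   Pia    Legal        0
2  Omar      Eng        5
3  Omar  Finance        0
4  Omar    Legal        8
6  Omar  Finance        5
drop duplicate name (keep=last):
   name     dept  reports
0   Zoe    Legal       10
1   Pia    Legal        0
6  Omar  Finance        5
take 2 rows with largest reports:
   name     dept  reports
0   Zoe    Legal       10
6  Omar  Finance        5
add column reports_x10 = t['reports'] * 10:
   name     dept  reports  reports_x10
0   Zoe    Legal       10          100
6  Omar  Finance        5           50
add column sum2 = t['reports'] + t['reports_x10']:
   name     dept  reports  reports_x10  sum2
0   Zoe    Legal       10          100   110
6  Omar  Finance        5           50    55
value at position 1, column 'sum2' → 55

55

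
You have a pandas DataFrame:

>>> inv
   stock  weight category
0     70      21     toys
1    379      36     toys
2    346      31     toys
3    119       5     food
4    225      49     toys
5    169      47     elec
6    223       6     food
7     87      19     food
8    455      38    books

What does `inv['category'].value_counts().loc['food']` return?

value_counts of category:
category
toys     4
food     3
elec     1
books    1
Name: count, dtype: int64
Finally, value at index 'food' = 3.

3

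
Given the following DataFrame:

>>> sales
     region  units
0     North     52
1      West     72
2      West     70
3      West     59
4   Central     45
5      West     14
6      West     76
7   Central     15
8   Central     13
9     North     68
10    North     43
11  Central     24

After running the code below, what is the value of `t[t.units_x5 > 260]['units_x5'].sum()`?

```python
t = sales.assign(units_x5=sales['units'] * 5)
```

add column units_x5 = sales['units'] * 5:
     region  units  units_x5
0     North     52       260
1      West     72       360
2      West     70       350
3      West     59       295
4   Central     45       225
5      West     14        70
6      West     76       380
7   Central     15        75
8   Central     13        65
9     North     68       340
10    North     43       215
11  Central     24       120
filter rows where units_x5 > 260:
  region  units  units_x5
1   West     72       360
2   West     70       350
3   West     59       295
6   West     76       380
9  North     68       340
Hence 1725.

1725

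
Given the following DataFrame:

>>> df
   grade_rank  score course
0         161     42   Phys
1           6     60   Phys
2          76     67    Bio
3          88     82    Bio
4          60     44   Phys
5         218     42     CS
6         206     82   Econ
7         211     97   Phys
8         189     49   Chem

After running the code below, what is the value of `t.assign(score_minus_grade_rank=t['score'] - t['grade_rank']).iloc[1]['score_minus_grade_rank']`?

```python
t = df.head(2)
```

54

take first 2 rows:
   grade_rank  score course
0         161     42   Phys
1           6     60   Phys
add column score_minus_grade_rank = t['score'] - t['grade_rank']:
   grade_rank  score course  score_minus_grade_rank
0         161     42   Phys                    -119
1           6     60   Phys                      54
value at position 1, column 'score_minus_grade_rank' → 54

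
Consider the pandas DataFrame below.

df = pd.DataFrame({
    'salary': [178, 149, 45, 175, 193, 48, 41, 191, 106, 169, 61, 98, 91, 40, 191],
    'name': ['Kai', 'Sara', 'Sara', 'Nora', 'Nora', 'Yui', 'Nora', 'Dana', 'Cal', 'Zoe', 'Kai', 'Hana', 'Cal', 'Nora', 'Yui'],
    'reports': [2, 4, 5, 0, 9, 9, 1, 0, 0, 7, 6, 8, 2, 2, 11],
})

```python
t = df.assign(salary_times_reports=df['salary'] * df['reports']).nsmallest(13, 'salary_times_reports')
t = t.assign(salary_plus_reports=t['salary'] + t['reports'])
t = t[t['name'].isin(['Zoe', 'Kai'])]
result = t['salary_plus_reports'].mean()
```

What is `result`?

141.0

add column salary_times_reports = df['salary'] * df['reports']:
    salary  name  reports  salary_times_reports
0      178   Kai        2                   356
1      149  Sara        4                   596
2       45  Sara        5                   225
3      175  Nora        0                     0
4      193  Nora        9                  1737
5       48   Yui        9                   432
6       41  Nora        1                    41
7      191  Dana        0                     0
8      106   Cal        0                     0
9      169   Zoe        7                  1183
10      61   Kai        6                   366
11      98  Hana        8                   784
12      91   Cal        2                   182
13      40  Nora        2                    80
14     191   Yui       11                  2101
take 13 rows with smallest salary_times_reports:
    salary  name  reports  salary_times_reports
3      175  Nora        0                     0
7      191  Dana        0                     0
8      106   Cal        0                     0
6       41  Nora        1                    41
13      40  Nora        2                    80
12      91   Cal        2                   182
2       45  Sara        5                   225
0      178   Kai        2                   356
10      61   Kai        6                   366
5       48   Yui        9                   432
1      149  Sara        4                   596
11      98  Hana        8                   784
9      169   Zoe        7                  1183
add column salary_plus_reports = t['salary'] + t['reports']:
    salary  name  reports  salary_times_reports  salary_plus_reports
3      175  Nora        0                     0                  175
7      191  Dana        0                     0                  191
8      106   Cal        0                     0                  106
6       41  Nora        1                    41                   42
13      40  Nora        2                    80                   42
12      91   Cal        2                   182                   93
2       45  Sara        5                   225                   50
0      178   Kai        2                   356                  180
10      61   Kai        6                   366                   67
5       48   Yui        9                   432                   57
1      149  Sara        4                   596                  153
11      98  Hana        8                   784                  106
9      169   Zoe        7                  1183                  176
filter rows where name in ['Zoe', 'Kai']:
    salary name  reports  salary_times_reports  salary_plus_reports
0      178  Kai        2                   356                  180
10      61  Kai        6                   366                   67
9      169  Zoe        7                  1183                  176
Then the mean of column 'salary_plus_reports': 141.0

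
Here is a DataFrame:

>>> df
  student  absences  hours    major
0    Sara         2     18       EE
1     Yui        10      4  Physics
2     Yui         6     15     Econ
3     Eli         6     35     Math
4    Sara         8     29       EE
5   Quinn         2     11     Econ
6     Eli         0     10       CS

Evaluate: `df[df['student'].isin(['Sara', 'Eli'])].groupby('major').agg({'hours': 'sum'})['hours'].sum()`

filter rows where student in ['Sara', 'Eli']:
  student  absences  hours major
0    Sara         2     18    EE
3     Eli         6     35  Math
4    Sara         8     29    EE
6     Eli         0     10    CS
group by major, sum of hours:
       hours
major       
CS        10
EE        47
Math      35
Hence 92.

92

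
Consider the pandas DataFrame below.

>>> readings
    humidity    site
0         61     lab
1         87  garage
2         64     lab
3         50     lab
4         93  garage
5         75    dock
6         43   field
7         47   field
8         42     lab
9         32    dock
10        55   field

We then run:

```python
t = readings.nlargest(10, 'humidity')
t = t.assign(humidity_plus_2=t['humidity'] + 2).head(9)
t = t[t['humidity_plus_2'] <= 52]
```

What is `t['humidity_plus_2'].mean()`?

take 10 rows with largest humidity:
    humidity    site
4         93  garage
1         87  garage
5         75    dock
2         64     lab
0         61     lab
10        55   field
3         50     lab
7         47   field
6         43   field
8         42     lab
add column humidity_plus_2 = t['humidity'] + 2:
    humidity    site  humidity_plus_2
4         93  garage               95
1         87  garage               89
5         75    dock               77
2         64     lab               66
0         61     lab               63
10        55   field               57
3         50     lab               52
7         47   field               49
6         43   field               45
8         42     lab               44
take first 9 rows:
    humidity    site  humidity_plus_2
4         93  garage               95
1         87  garage               89
5         75    dock               77
2         64     lab               66
0         61     lab               63
10        55   field               57
3         50     lab               52
7         47   field               49
6         43   field               45
filter rows where humidity_plus_2 <= 52:
   humidity   site  humidity_plus_2
3        50    lab               52
7        47  field               49
6        43  field               45

48.6666666667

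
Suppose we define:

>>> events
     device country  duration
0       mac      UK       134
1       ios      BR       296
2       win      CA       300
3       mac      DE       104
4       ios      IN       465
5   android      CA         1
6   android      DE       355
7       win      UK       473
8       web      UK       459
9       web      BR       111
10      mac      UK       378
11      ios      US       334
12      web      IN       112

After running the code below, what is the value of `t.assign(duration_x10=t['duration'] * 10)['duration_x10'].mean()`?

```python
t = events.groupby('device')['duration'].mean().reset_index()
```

2724.33333333

group by device, mean of duration:
device
android    178.000000
ios        365.000000
mac        205.333333
web        227.333333
win        386.500000
Name: duration, dtype: float64
reset_index():
    device    duration
0  android  178.000000
1      ios  365.000000
2      mac  205.333333
3      web  227.333333
4      win  386.500000
add column duration_x10 = t['duration'] * 10:
    device    duration  duration_x10
0  android  178.000000   1780.000000
1      ios  365.000000   3650.000000
2      mac  205.333333   2053.333333
3      web  227.333333   2273.333333
4      win  386.500000   3865.000000
Then the mean of column 'duration_x10': 2724.33333333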